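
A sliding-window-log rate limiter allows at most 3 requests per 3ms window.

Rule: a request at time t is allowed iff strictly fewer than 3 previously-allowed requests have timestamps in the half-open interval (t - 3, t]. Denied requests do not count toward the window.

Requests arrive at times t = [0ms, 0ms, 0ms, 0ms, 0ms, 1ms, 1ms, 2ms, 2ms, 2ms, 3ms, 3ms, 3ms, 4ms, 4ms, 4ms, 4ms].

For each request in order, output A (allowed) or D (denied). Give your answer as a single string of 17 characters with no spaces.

Answer: AAADDDDDDDAAADDDD

Derivation:
Tracking allowed requests in the window:
  req#1 t=0ms: ALLOW
  req#2 t=0ms: ALLOW
  req#3 t=0ms: ALLOW
  req#4 t=0ms: DENY
  req#5 t=0ms: DENY
  req#6 t=1ms: DENY
  req#7 t=1ms: DENY
  req#8 t=2ms: DENY
  req#9 t=2ms: DENY
  req#10 t=2ms: DENY
  req#11 t=3ms: ALLOW
  req#12 t=3ms: ALLOW
  req#13 t=3ms: ALLOW
  req#14 t=4ms: DENY
  req#15 t=4ms: DENY
  req#16 t=4ms: DENY
  req#17 t=4ms: DENY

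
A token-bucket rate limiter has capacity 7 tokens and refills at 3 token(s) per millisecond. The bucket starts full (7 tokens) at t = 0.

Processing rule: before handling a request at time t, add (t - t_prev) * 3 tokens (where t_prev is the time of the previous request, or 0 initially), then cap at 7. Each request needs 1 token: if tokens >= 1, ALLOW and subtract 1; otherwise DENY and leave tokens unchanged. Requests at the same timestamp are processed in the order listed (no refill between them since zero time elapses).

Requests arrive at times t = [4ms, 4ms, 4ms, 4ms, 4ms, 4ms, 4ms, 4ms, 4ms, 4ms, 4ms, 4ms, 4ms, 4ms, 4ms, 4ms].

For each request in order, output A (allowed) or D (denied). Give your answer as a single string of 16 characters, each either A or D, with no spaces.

Answer: AAAAAAADDDDDDDDD

Derivation:
Simulating step by step:
  req#1 t=4ms: ALLOW
  req#2 t=4ms: ALLOW
  req#3 t=4ms: ALLOW
  req#4 t=4ms: ALLOW
  req#5 t=4ms: ALLOW
  req#6 t=4ms: ALLOW
  req#7 t=4ms: ALLOW
  req#8 t=4ms: DENY
  req#9 t=4ms: DENY
  req#10 t=4ms: DENY
  req#11 t=4ms: DENY
  req#12 t=4ms: DENY
  req#13 t=4ms: DENY
  req#14 t=4ms: DENY
  req#15 t=4ms: DENY
  req#16 t=4ms: DENY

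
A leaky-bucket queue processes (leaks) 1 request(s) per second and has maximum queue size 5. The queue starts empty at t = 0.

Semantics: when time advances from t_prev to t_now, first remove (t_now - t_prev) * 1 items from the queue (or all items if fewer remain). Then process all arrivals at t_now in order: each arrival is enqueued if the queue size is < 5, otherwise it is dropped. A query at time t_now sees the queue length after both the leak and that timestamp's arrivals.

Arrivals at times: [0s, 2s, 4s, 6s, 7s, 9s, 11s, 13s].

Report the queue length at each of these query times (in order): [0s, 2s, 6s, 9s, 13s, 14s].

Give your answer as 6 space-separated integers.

Queue lengths at query times:
  query t=0s: backlog = 1
  query t=2s: backlog = 1
  query t=6s: backlog = 1
  query t=9s: backlog = 1
  query t=13s: backlog = 1
  query t=14s: backlog = 0

Answer: 1 1 1 1 1 0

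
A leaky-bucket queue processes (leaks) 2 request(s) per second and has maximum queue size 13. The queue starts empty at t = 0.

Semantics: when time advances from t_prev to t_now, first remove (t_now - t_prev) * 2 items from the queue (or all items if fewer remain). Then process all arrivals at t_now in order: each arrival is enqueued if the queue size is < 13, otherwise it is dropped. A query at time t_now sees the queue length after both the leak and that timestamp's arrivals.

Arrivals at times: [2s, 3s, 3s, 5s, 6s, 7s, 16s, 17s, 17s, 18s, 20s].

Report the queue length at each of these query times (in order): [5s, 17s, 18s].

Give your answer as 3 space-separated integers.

Queue lengths at query times:
  query t=5s: backlog = 1
  query t=17s: backlog = 2
  query t=18s: backlog = 1

Answer: 1 2 1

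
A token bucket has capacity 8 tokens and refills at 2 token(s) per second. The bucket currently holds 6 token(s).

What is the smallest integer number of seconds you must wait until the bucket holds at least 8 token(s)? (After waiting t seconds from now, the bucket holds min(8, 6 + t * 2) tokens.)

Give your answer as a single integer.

Need 6 + t * 2 >= 8, so t >= 2/2.
Smallest integer t = ceil(2/2) = 1.

Answer: 1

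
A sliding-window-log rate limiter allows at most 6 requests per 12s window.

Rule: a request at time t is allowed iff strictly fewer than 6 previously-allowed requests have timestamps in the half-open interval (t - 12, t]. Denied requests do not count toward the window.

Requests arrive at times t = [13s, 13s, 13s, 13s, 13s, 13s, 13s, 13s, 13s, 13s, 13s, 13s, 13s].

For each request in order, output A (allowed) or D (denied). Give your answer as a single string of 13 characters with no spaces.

Tracking allowed requests in the window:
  req#1 t=13s: ALLOW
  req#2 t=13s: ALLOW
  req#3 t=13s: ALLOW
  req#4 t=13s: ALLOW
  req#5 t=13s: ALLOW
  req#6 t=13s: ALLOW
  req#7 t=13s: DENY
  req#8 t=13s: DENY
  req#9 t=13s: DENY
  req#10 t=13s: DENY
  req#11 t=13s: DENY
  req#12 t=13s: DENY
  req#13 t=13s: DENY

Answer: AAAAAADDDDDDD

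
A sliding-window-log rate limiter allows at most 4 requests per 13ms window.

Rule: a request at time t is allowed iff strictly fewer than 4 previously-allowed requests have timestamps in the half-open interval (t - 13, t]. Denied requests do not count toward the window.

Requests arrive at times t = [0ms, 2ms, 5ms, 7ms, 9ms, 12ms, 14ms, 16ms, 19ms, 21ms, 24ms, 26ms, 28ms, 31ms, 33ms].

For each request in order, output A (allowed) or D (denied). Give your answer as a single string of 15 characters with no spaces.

Answer: AAAADDAAAADDAAA

Derivation:
Tracking allowed requests in the window:
  req#1 t=0ms: ALLOW
  req#2 t=2ms: ALLOW
  req#3 t=5ms: ALLOW
  req#4 t=7ms: ALLOW
  req#5 t=9ms: DENY
  req#6 t=12ms: DENY
  req#7 t=14ms: ALLOW
  req#8 t=16ms: ALLOW
  req#9 t=19ms: ALLOW
  req#10 t=21ms: ALLOW
  req#11 t=24ms: DENY
  req#12 t=26ms: DENY
  req#13 t=28ms: ALLOW
  req#14 t=31ms: ALLOW
  req#15 t=33ms: ALLOW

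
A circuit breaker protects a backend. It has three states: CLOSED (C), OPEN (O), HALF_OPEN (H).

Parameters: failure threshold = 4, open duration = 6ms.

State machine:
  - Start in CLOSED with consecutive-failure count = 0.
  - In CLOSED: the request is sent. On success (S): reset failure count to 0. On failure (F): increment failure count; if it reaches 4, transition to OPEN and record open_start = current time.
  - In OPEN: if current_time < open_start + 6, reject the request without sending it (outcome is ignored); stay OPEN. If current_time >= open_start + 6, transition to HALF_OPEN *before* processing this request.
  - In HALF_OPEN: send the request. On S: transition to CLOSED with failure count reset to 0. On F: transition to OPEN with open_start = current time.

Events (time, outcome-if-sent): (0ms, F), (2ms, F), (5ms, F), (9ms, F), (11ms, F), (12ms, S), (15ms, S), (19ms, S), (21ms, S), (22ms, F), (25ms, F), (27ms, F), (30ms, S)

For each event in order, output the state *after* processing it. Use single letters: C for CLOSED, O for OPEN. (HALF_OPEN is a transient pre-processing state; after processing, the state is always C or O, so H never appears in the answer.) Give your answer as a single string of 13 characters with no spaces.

Answer: CCCOOOCCCCCCC

Derivation:
State after each event:
  event#1 t=0ms outcome=F: state=CLOSED
  event#2 t=2ms outcome=F: state=CLOSED
  event#3 t=5ms outcome=F: state=CLOSED
  event#4 t=9ms outcome=F: state=OPEN
  event#5 t=11ms outcome=F: state=OPEN
  event#6 t=12ms outcome=S: state=OPEN
  event#7 t=15ms outcome=S: state=CLOSED
  event#8 t=19ms outcome=S: state=CLOSED
  event#9 t=21ms outcome=S: state=CLOSED
  event#10 t=22ms outcome=F: state=CLOSED
  event#11 t=25ms outcome=F: state=CLOSED
  event#12 t=27ms outcome=F: state=CLOSED
  event#13 t=30ms outcome=S: state=CLOSED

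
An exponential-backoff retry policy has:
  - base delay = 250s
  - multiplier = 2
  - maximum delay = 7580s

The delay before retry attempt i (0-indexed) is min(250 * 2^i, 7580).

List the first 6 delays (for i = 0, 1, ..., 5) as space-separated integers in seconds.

Answer: 250 500 1000 2000 4000 7580

Derivation:
Computing each delay:
  i=0: min(250*2^0, 7580) = 250
  i=1: min(250*2^1, 7580) = 500
  i=2: min(250*2^2, 7580) = 1000
  i=3: min(250*2^3, 7580) = 2000
  i=4: min(250*2^4, 7580) = 4000
  i=5: min(250*2^5, 7580) = 7580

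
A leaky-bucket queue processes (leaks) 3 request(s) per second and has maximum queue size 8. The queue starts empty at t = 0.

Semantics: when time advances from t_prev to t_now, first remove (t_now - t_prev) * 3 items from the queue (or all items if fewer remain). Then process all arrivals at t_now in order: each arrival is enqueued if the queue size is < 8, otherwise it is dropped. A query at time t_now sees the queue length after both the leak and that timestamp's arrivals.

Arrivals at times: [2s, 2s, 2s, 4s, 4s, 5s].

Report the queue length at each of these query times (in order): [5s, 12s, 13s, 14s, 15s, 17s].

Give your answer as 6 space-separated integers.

Queue lengths at query times:
  query t=5s: backlog = 1
  query t=12s: backlog = 0
  query t=13s: backlog = 0
  query t=14s: backlog = 0
  query t=15s: backlog = 0
  query t=17s: backlog = 0

Answer: 1 0 0 0 0 0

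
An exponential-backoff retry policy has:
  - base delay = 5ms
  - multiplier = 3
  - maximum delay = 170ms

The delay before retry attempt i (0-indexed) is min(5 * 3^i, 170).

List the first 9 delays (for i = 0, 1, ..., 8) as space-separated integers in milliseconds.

Answer: 5 15 45 135 170 170 170 170 170

Derivation:
Computing each delay:
  i=0: min(5*3^0, 170) = 5
  i=1: min(5*3^1, 170) = 15
  i=2: min(5*3^2, 170) = 45
  i=3: min(5*3^3, 170) = 135
  i=4: min(5*3^4, 170) = 170
  i=5: min(5*3^5, 170) = 170
  i=6: min(5*3^6, 170) = 170
  i=7: min(5*3^7, 170) = 170
  i=8: min(5*3^8, 170) = 170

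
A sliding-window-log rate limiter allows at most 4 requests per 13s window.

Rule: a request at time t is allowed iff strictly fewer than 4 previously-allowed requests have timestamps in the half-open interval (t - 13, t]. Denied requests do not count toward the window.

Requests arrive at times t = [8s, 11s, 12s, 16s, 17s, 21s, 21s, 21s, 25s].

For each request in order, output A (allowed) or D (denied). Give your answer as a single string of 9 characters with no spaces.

Answer: AAAADADDA

Derivation:
Tracking allowed requests in the window:
  req#1 t=8s: ALLOW
  req#2 t=11s: ALLOW
  req#3 t=12s: ALLOW
  req#4 t=16s: ALLOW
  req#5 t=17s: DENY
  req#6 t=21s: ALLOW
  req#7 t=21s: DENY
  req#8 t=21s: DENY
  req#9 t=25s: ALLOW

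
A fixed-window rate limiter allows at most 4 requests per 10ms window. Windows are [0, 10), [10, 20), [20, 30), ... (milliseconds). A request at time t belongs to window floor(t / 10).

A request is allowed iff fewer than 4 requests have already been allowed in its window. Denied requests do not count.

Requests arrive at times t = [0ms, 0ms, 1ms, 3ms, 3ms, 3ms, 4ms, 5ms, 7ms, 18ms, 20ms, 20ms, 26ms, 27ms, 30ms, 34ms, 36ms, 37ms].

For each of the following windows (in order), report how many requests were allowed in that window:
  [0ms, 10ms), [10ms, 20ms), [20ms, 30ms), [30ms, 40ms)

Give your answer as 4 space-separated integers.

Processing requests:
  req#1 t=0ms (window 0): ALLOW
  req#2 t=0ms (window 0): ALLOW
  req#3 t=1ms (window 0): ALLOW
  req#4 t=3ms (window 0): ALLOW
  req#5 t=3ms (window 0): DENY
  req#6 t=3ms (window 0): DENY
  req#7 t=4ms (window 0): DENY
  req#8 t=5ms (window 0): DENY
  req#9 t=7ms (window 0): DENY
  req#10 t=18ms (window 1): ALLOW
  req#11 t=20ms (window 2): ALLOW
  req#12 t=20ms (window 2): ALLOW
  req#13 t=26ms (window 2): ALLOW
  req#14 t=27ms (window 2): ALLOW
  req#15 t=30ms (window 3): ALLOW
  req#16 t=34ms (window 3): ALLOW
  req#17 t=36ms (window 3): ALLOW
  req#18 t=37ms (window 3): ALLOW

Allowed counts by window: 4 1 4 4

Answer: 4 1 4 4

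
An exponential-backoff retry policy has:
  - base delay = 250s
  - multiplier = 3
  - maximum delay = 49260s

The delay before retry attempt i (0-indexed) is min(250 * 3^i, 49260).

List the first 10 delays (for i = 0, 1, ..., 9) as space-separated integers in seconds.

Computing each delay:
  i=0: min(250*3^0, 49260) = 250
  i=1: min(250*3^1, 49260) = 750
  i=2: min(250*3^2, 49260) = 2250
  i=3: min(250*3^3, 49260) = 6750
  i=4: min(250*3^4, 49260) = 20250
  i=5: min(250*3^5, 49260) = 49260
  i=6: min(250*3^6, 49260) = 49260
  i=7: min(250*3^7, 49260) = 49260
  i=8: min(250*3^8, 49260) = 49260
  i=9: min(250*3^9, 49260) = 49260

Answer: 250 750 2250 6750 20250 49260 49260 49260 49260 49260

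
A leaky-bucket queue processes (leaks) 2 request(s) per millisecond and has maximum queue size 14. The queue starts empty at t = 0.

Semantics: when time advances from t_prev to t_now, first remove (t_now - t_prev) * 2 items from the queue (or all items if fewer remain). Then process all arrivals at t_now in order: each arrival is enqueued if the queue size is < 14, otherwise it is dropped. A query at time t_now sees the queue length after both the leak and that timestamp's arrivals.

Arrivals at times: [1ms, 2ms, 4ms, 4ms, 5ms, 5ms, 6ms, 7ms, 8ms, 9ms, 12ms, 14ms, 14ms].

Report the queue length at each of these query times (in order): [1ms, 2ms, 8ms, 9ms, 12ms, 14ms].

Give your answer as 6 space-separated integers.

Answer: 1 1 1 1 1 2

Derivation:
Queue lengths at query times:
  query t=1ms: backlog = 1
  query t=2ms: backlog = 1
  query t=8ms: backlog = 1
  query t=9ms: backlog = 1
  query t=12ms: backlog = 1
  query t=14ms: backlog = 2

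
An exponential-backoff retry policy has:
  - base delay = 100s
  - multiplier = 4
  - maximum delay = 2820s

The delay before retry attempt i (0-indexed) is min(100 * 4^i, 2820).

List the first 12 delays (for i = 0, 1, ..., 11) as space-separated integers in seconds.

Computing each delay:
  i=0: min(100*4^0, 2820) = 100
  i=1: min(100*4^1, 2820) = 400
  i=2: min(100*4^2, 2820) = 1600
  i=3: min(100*4^3, 2820) = 2820
  i=4: min(100*4^4, 2820) = 2820
  i=5: min(100*4^5, 2820) = 2820
  i=6: min(100*4^6, 2820) = 2820
  i=7: min(100*4^7, 2820) = 2820
  i=8: min(100*4^8, 2820) = 2820
  i=9: min(100*4^9, 2820) = 2820
  i=10: min(100*4^10, 2820) = 2820
  i=11: min(100*4^11, 2820) = 2820

Answer: 100 400 1600 2820 2820 2820 2820 2820 2820 2820 2820 2820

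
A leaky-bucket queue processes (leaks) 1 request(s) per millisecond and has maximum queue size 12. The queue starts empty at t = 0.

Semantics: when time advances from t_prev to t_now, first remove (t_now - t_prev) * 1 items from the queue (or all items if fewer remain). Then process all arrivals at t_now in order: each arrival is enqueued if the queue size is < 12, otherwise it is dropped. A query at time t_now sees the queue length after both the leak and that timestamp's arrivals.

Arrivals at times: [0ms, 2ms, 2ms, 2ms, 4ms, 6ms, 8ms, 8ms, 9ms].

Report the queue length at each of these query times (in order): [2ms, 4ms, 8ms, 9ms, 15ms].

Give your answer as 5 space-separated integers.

Queue lengths at query times:
  query t=2ms: backlog = 3
  query t=4ms: backlog = 2
  query t=8ms: backlog = 2
  query t=9ms: backlog = 2
  query t=15ms: backlog = 0

Answer: 3 2 2 2 0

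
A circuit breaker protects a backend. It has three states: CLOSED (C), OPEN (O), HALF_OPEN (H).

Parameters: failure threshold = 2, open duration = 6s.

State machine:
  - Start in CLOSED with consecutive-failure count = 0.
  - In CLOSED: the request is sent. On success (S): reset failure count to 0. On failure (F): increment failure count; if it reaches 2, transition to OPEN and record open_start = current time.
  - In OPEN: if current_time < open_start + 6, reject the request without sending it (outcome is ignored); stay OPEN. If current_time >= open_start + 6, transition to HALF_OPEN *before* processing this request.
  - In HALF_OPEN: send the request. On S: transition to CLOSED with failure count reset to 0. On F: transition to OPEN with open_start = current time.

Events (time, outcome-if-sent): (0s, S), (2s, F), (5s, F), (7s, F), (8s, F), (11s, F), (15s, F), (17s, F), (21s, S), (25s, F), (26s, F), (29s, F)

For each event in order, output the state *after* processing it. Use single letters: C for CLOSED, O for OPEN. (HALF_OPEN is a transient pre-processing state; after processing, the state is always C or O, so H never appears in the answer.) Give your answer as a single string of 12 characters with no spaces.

State after each event:
  event#1 t=0s outcome=S: state=CLOSED
  event#2 t=2s outcome=F: state=CLOSED
  event#3 t=5s outcome=F: state=OPEN
  event#4 t=7s outcome=F: state=OPEN
  event#5 t=8s outcome=F: state=OPEN
  event#6 t=11s outcome=F: state=OPEN
  event#7 t=15s outcome=F: state=OPEN
  event#8 t=17s outcome=F: state=OPEN
  event#9 t=21s outcome=S: state=OPEN
  event#10 t=25s outcome=F: state=OPEN
  event#11 t=26s outcome=F: state=OPEN
  event#12 t=29s outcome=F: state=OPEN

Answer: CCOOOOOOOOOO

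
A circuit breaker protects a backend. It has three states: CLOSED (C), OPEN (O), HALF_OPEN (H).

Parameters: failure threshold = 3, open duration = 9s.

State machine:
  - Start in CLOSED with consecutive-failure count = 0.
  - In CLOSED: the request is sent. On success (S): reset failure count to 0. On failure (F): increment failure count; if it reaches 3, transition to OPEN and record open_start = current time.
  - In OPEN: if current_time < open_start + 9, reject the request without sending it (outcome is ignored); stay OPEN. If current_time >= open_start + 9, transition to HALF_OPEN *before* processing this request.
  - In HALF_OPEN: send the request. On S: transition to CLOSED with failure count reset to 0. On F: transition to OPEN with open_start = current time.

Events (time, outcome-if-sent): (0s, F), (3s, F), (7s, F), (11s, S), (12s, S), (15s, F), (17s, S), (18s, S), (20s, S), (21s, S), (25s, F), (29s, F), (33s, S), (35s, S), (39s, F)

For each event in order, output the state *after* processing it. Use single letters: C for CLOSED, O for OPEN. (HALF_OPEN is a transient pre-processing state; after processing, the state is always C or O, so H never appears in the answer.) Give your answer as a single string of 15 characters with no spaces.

State after each event:
  event#1 t=0s outcome=F: state=CLOSED
  event#2 t=3s outcome=F: state=CLOSED
  event#3 t=7s outcome=F: state=OPEN
  event#4 t=11s outcome=S: state=OPEN
  event#5 t=12s outcome=S: state=OPEN
  event#6 t=15s outcome=F: state=OPEN
  event#7 t=17s outcome=S: state=CLOSED
  event#8 t=18s outcome=S: state=CLOSED
  event#9 t=20s outcome=S: state=CLOSED
  event#10 t=21s outcome=S: state=CLOSED
  event#11 t=25s outcome=F: state=CLOSED
  event#12 t=29s outcome=F: state=CLOSED
  event#13 t=33s outcome=S: state=CLOSED
  event#14 t=35s outcome=S: state=CLOSED
  event#15 t=39s outcome=F: state=CLOSED

Answer: CCOOOOCCCCCCCCC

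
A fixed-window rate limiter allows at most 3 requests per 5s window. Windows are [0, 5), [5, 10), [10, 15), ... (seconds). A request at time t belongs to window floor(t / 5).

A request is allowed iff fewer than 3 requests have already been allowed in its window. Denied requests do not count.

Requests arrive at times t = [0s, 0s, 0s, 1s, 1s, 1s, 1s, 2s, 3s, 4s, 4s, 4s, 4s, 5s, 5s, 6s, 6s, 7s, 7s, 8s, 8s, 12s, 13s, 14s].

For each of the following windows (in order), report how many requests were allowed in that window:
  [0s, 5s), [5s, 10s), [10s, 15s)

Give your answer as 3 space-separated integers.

Processing requests:
  req#1 t=0s (window 0): ALLOW
  req#2 t=0s (window 0): ALLOW
  req#3 t=0s (window 0): ALLOW
  req#4 t=1s (window 0): DENY
  req#5 t=1s (window 0): DENY
  req#6 t=1s (window 0): DENY
  req#7 t=1s (window 0): DENY
  req#8 t=2s (window 0): DENY
  req#9 t=3s (window 0): DENY
  req#10 t=4s (window 0): DENY
  req#11 t=4s (window 0): DENY
  req#12 t=4s (window 0): DENY
  req#13 t=4s (window 0): DENY
  req#14 t=5s (window 1): ALLOW
  req#15 t=5s (window 1): ALLOW
  req#16 t=6s (window 1): ALLOW
  req#17 t=6s (window 1): DENY
  req#18 t=7s (window 1): DENY
  req#19 t=7s (window 1): DENY
  req#20 t=8s (window 1): DENY
  req#21 t=8s (window 1): DENY
  req#22 t=12s (window 2): ALLOW
  req#23 t=13s (window 2): ALLOW
  req#24 t=14s (window 2): ALLOW

Allowed counts by window: 3 3 3

Answer: 3 3 3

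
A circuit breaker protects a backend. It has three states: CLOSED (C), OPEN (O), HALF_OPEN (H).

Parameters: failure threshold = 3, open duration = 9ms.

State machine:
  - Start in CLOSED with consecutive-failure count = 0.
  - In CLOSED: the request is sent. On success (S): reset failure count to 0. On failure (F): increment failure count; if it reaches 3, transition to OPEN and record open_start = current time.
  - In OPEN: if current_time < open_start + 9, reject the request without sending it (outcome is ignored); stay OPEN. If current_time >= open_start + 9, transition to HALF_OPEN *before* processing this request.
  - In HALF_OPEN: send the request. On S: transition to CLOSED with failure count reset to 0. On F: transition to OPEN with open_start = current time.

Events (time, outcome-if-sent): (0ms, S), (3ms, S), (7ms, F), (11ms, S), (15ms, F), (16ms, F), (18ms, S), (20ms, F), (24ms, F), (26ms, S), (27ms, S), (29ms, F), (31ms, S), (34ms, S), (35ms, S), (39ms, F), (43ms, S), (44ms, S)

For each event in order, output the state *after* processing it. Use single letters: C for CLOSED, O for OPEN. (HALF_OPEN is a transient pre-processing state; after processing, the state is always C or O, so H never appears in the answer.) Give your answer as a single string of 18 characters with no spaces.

Answer: CCCCCCCCCCCCCCCCCC

Derivation:
State after each event:
  event#1 t=0ms outcome=S: state=CLOSED
  event#2 t=3ms outcome=S: state=CLOSED
  event#3 t=7ms outcome=F: state=CLOSED
  event#4 t=11ms outcome=S: state=CLOSED
  event#5 t=15ms outcome=F: state=CLOSED
  event#6 t=16ms outcome=F: state=CLOSED
  event#7 t=18ms outcome=S: state=CLOSED
  event#8 t=20ms outcome=F: state=CLOSED
  event#9 t=24ms outcome=F: state=CLOSED
  event#10 t=26ms outcome=S: state=CLOSED
  event#11 t=27ms outcome=S: state=CLOSED
  event#12 t=29ms outcome=F: state=CLOSED
  event#13 t=31ms outcome=S: state=CLOSED
  event#14 t=34ms outcome=S: state=CLOSED
  event#15 t=35ms outcome=S: state=CLOSED
  event#16 t=39ms outcome=F: state=CLOSED
  event#17 t=43ms outcome=S: state=CLOSED
  event#18 t=44ms outcome=S: state=CLOSED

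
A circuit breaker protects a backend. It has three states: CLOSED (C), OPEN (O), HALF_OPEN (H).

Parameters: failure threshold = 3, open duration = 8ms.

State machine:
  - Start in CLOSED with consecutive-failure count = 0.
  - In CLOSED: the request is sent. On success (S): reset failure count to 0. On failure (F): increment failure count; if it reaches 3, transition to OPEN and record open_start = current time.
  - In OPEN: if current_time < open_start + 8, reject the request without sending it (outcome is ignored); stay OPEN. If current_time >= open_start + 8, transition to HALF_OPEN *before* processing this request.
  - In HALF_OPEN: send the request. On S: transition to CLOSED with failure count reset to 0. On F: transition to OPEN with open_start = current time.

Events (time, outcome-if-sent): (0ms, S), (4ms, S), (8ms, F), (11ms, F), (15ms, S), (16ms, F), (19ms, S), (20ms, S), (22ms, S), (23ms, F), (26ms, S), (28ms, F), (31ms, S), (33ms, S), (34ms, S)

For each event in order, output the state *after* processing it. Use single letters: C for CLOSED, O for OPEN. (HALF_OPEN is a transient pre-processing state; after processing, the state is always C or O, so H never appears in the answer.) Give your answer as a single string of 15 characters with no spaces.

Answer: CCCCCCCCCCCCCCC

Derivation:
State after each event:
  event#1 t=0ms outcome=S: state=CLOSED
  event#2 t=4ms outcome=S: state=CLOSED
  event#3 t=8ms outcome=F: state=CLOSED
  event#4 t=11ms outcome=F: state=CLOSED
  event#5 t=15ms outcome=S: state=CLOSED
  event#6 t=16ms outcome=F: state=CLOSED
  event#7 t=19ms outcome=S: state=CLOSED
  event#8 t=20ms outcome=S: state=CLOSED
  event#9 t=22ms outcome=S: state=CLOSED
  event#10 t=23ms outcome=F: state=CLOSED
  event#11 t=26ms outcome=S: state=CLOSED
  event#12 t=28ms outcome=F: state=CLOSED
  event#13 t=31ms outcome=S: state=CLOSED
  event#14 t=33ms outcome=S: state=CLOSED
  event#15 t=34ms outcome=S: state=CLOSED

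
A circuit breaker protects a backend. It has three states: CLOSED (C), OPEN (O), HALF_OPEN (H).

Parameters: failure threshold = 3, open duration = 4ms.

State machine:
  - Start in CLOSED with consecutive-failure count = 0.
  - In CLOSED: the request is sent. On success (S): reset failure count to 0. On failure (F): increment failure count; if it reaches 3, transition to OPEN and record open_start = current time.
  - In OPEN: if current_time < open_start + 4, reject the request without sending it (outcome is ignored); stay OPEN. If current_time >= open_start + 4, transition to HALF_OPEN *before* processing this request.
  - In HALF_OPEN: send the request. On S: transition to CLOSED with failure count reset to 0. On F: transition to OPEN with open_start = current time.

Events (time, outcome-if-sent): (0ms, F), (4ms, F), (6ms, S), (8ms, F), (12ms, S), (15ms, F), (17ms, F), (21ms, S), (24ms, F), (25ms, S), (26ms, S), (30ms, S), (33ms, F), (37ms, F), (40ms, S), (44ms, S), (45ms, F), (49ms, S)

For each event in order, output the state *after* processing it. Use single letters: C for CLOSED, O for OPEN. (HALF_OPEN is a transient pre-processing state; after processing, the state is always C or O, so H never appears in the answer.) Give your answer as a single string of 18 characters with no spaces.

Answer: CCCCCCCCCCCCCCCCCC

Derivation:
State after each event:
  event#1 t=0ms outcome=F: state=CLOSED
  event#2 t=4ms outcome=F: state=CLOSED
  event#3 t=6ms outcome=S: state=CLOSED
  event#4 t=8ms outcome=F: state=CLOSED
  event#5 t=12ms outcome=S: state=CLOSED
  event#6 t=15ms outcome=F: state=CLOSED
  event#7 t=17ms outcome=F: state=CLOSED
  event#8 t=21ms outcome=S: state=CLOSED
  event#9 t=24ms outcome=F: state=CLOSED
  event#10 t=25ms outcome=S: state=CLOSED
  event#11 t=26ms outcome=S: state=CLOSED
  event#12 t=30ms outcome=S: state=CLOSED
  event#13 t=33ms outcome=F: state=CLOSED
  event#14 t=37ms outcome=F: state=CLOSED
  event#15 t=40ms outcome=S: state=CLOSED
  event#16 t=44ms outcome=S: state=CLOSED
  event#17 t=45ms outcome=F: state=CLOSED
  event#18 t=49ms outcome=S: state=CLOSED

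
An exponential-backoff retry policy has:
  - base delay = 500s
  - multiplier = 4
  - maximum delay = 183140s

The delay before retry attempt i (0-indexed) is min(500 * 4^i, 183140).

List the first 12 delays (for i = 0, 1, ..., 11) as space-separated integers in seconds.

Answer: 500 2000 8000 32000 128000 183140 183140 183140 183140 183140 183140 183140

Derivation:
Computing each delay:
  i=0: min(500*4^0, 183140) = 500
  i=1: min(500*4^1, 183140) = 2000
  i=2: min(500*4^2, 183140) = 8000
  i=3: min(500*4^3, 183140) = 32000
  i=4: min(500*4^4, 183140) = 128000
  i=5: min(500*4^5, 183140) = 183140
  i=6: min(500*4^6, 183140) = 183140
  i=7: min(500*4^7, 183140) = 183140
  i=8: min(500*4^8, 183140) = 183140
  i=9: min(500*4^9, 183140) = 183140
  i=10: min(500*4^10, 183140) = 183140
  i=11: min(500*4^11, 183140) = 183140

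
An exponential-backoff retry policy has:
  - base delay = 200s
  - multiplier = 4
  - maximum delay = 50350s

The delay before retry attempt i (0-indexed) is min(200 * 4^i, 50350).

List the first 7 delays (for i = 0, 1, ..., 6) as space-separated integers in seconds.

Answer: 200 800 3200 12800 50350 50350 50350

Derivation:
Computing each delay:
  i=0: min(200*4^0, 50350) = 200
  i=1: min(200*4^1, 50350) = 800
  i=2: min(200*4^2, 50350) = 3200
  i=3: min(200*4^3, 50350) = 12800
  i=4: min(200*4^4, 50350) = 50350
  i=5: min(200*4^5, 50350) = 50350
  i=6: min(200*4^6, 50350) = 50350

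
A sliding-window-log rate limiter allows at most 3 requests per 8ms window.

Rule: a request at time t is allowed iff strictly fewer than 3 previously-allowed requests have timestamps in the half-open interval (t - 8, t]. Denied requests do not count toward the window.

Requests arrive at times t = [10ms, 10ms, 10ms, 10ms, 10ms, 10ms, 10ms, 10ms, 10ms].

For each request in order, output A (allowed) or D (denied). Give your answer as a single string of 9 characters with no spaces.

Tracking allowed requests in the window:
  req#1 t=10ms: ALLOW
  req#2 t=10ms: ALLOW
  req#3 t=10ms: ALLOW
  req#4 t=10ms: DENY
  req#5 t=10ms: DENY
  req#6 t=10ms: DENY
  req#7 t=10ms: DENY
  req#8 t=10ms: DENY
  req#9 t=10ms: DENY

Answer: AAADDDDDD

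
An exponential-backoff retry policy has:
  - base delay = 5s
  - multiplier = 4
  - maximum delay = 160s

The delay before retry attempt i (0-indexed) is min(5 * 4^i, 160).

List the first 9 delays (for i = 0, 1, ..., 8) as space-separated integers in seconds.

Answer: 5 20 80 160 160 160 160 160 160

Derivation:
Computing each delay:
  i=0: min(5*4^0, 160) = 5
  i=1: min(5*4^1, 160) = 20
  i=2: min(5*4^2, 160) = 80
  i=3: min(5*4^3, 160) = 160
  i=4: min(5*4^4, 160) = 160
  i=5: min(5*4^5, 160) = 160
  i=6: min(5*4^6, 160) = 160
  i=7: min(5*4^7, 160) = 160
  i=8: min(5*4^8, 160) = 160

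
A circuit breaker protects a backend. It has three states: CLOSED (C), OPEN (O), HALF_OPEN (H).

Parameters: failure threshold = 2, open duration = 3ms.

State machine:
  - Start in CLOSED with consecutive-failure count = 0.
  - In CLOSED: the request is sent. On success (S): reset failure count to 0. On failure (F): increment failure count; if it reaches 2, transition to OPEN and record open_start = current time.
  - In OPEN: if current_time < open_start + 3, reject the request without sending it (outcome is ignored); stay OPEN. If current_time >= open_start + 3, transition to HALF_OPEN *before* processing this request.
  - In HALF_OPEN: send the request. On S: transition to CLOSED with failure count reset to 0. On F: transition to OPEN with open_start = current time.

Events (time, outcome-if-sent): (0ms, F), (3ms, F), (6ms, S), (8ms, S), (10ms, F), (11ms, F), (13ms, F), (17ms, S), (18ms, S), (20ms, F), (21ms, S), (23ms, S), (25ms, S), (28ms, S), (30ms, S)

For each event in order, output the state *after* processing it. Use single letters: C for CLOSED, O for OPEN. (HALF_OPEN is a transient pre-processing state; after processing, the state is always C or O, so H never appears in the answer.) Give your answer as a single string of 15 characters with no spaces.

Answer: COCCCOOCCCCCCCC

Derivation:
State after each event:
  event#1 t=0ms outcome=F: state=CLOSED
  event#2 t=3ms outcome=F: state=OPEN
  event#3 t=6ms outcome=S: state=CLOSED
  event#4 t=8ms outcome=S: state=CLOSED
  event#5 t=10ms outcome=F: state=CLOSED
  event#6 t=11ms outcome=F: state=OPEN
  event#7 t=13ms outcome=F: state=OPEN
  event#8 t=17ms outcome=S: state=CLOSED
  event#9 t=18ms outcome=S: state=CLOSED
  event#10 t=20ms outcome=F: state=CLOSED
  event#11 t=21ms outcome=S: state=CLOSED
  event#12 t=23ms outcome=S: state=CLOSED
  event#13 t=25ms outcome=S: state=CLOSED
  event#14 t=28ms outcome=S: state=CLOSED
  event#15 t=30ms outcome=S: state=CLOSED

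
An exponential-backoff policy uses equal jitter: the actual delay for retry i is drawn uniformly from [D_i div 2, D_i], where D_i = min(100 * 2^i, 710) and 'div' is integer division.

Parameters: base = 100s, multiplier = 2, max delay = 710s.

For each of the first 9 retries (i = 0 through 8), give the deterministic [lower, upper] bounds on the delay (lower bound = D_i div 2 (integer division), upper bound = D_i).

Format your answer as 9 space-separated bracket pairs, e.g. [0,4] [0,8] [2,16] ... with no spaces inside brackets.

Answer: [50,100] [100,200] [200,400] [355,710] [355,710] [355,710] [355,710] [355,710] [355,710]

Derivation:
Computing bounds per retry:
  i=0: D_i=min(100*2^0,710)=100, bounds=[50,100]
  i=1: D_i=min(100*2^1,710)=200, bounds=[100,200]
  i=2: D_i=min(100*2^2,710)=400, bounds=[200,400]
  i=3: D_i=min(100*2^3,710)=710, bounds=[355,710]
  i=4: D_i=min(100*2^4,710)=710, bounds=[355,710]
  i=5: D_i=min(100*2^5,710)=710, bounds=[355,710]
  i=6: D_i=min(100*2^6,710)=710, bounds=[355,710]
  i=7: D_i=min(100*2^7,710)=710, bounds=[355,710]
  i=8: D_i=min(100*2^8,710)=710, bounds=[355,710]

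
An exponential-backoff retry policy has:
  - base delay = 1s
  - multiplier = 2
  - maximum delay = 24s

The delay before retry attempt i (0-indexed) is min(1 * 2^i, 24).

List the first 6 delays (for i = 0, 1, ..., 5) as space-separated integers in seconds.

Answer: 1 2 4 8 16 24

Derivation:
Computing each delay:
  i=0: min(1*2^0, 24) = 1
  i=1: min(1*2^1, 24) = 2
  i=2: min(1*2^2, 24) = 4
  i=3: min(1*2^3, 24) = 8
  i=4: min(1*2^4, 24) = 16
  i=5: min(1*2^5, 24) = 24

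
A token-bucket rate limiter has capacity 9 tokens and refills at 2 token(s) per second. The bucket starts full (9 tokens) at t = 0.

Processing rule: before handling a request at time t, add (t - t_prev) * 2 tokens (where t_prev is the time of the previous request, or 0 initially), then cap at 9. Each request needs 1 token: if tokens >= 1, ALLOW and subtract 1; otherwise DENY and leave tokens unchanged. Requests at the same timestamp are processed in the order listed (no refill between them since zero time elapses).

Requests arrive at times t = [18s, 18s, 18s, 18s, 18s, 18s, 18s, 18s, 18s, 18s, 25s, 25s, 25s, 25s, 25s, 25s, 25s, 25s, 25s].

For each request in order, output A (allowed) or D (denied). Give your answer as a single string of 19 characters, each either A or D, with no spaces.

Simulating step by step:
  req#1 t=18s: ALLOW
  req#2 t=18s: ALLOW
  req#3 t=18s: ALLOW
  req#4 t=18s: ALLOW
  req#5 t=18s: ALLOW
  req#6 t=18s: ALLOW
  req#7 t=18s: ALLOW
  req#8 t=18s: ALLOW
  req#9 t=18s: ALLOW
  req#10 t=18s: DENY
  req#11 t=25s: ALLOW
  req#12 t=25s: ALLOW
  req#13 t=25s: ALLOW
  req#14 t=25s: ALLOW
  req#15 t=25s: ALLOW
  req#16 t=25s: ALLOW
  req#17 t=25s: ALLOW
  req#18 t=25s: ALLOW
  req#19 t=25s: ALLOW

Answer: AAAAAAAAADAAAAAAAAA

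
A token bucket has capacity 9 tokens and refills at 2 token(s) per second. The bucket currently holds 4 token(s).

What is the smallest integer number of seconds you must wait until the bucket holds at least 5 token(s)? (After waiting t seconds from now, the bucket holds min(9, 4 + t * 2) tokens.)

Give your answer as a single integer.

Need 4 + t * 2 >= 5, so t >= 1/2.
Smallest integer t = ceil(1/2) = 1.

Answer: 1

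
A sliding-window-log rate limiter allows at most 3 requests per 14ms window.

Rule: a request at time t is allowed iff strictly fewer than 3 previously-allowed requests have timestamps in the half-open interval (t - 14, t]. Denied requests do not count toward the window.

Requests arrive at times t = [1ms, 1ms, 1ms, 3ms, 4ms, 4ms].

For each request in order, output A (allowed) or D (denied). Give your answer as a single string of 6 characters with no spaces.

Tracking allowed requests in the window:
  req#1 t=1ms: ALLOW
  req#2 t=1ms: ALLOW
  req#3 t=1ms: ALLOW
  req#4 t=3ms: DENY
  req#5 t=4ms: DENY
  req#6 t=4ms: DENY

Answer: AAADDD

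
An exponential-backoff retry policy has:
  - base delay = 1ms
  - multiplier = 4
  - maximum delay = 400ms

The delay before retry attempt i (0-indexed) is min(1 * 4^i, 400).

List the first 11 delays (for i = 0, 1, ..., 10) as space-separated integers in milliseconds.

Computing each delay:
  i=0: min(1*4^0, 400) = 1
  i=1: min(1*4^1, 400) = 4
  i=2: min(1*4^2, 400) = 16
  i=3: min(1*4^3, 400) = 64
  i=4: min(1*4^4, 400) = 256
  i=5: min(1*4^5, 400) = 400
  i=6: min(1*4^6, 400) = 400
  i=7: min(1*4^7, 400) = 400
  i=8: min(1*4^8, 400) = 400
  i=9: min(1*4^9, 400) = 400
  i=10: min(1*4^10, 400) = 400

Answer: 1 4 16 64 256 400 400 400 400 400 400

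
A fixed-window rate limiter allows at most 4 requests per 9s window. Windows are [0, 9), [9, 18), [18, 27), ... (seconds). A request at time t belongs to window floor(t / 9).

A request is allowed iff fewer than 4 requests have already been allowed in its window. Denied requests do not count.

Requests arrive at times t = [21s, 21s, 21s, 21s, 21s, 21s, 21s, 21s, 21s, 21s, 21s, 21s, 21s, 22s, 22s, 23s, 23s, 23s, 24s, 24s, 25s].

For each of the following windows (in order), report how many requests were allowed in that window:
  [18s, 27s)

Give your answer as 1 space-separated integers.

Answer: 4

Derivation:
Processing requests:
  req#1 t=21s (window 2): ALLOW
  req#2 t=21s (window 2): ALLOW
  req#3 t=21s (window 2): ALLOW
  req#4 t=21s (window 2): ALLOW
  req#5 t=21s (window 2): DENY
  req#6 t=21s (window 2): DENY
  req#7 t=21s (window 2): DENY
  req#8 t=21s (window 2): DENY
  req#9 t=21s (window 2): DENY
  req#10 t=21s (window 2): DENY
  req#11 t=21s (window 2): DENY
  req#12 t=21s (window 2): DENY
  req#13 t=21s (window 2): DENY
  req#14 t=22s (window 2): DENY
  req#15 t=22s (window 2): DENY
  req#16 t=23s (window 2): DENY
  req#17 t=23s (window 2): DENY
  req#18 t=23s (window 2): DENY
  req#19 t=24s (window 2): DENY
  req#20 t=24s (window 2): DENY
  req#21 t=25s (window 2): DENY

Allowed counts by window: 4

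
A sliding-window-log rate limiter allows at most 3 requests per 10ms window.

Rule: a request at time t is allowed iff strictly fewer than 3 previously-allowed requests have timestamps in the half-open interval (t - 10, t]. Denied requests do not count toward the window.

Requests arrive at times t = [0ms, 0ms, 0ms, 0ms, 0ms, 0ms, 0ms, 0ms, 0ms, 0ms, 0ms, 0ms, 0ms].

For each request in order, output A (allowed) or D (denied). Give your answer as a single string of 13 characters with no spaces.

Answer: AAADDDDDDDDDD

Derivation:
Tracking allowed requests in the window:
  req#1 t=0ms: ALLOW
  req#2 t=0ms: ALLOW
  req#3 t=0ms: ALLOW
  req#4 t=0ms: DENY
  req#5 t=0ms: DENY
  req#6 t=0ms: DENY
  req#7 t=0ms: DENY
  req#8 t=0ms: DENY
  req#9 t=0ms: DENY
  req#10 t=0ms: DENY
  req#11 t=0ms: DENY
  req#12 t=0ms: DENY
  req#13 t=0ms: DENY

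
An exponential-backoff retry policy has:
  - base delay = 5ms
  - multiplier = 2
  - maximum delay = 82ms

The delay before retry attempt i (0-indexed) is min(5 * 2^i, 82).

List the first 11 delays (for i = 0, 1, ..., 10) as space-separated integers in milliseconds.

Answer: 5 10 20 40 80 82 82 82 82 82 82

Derivation:
Computing each delay:
  i=0: min(5*2^0, 82) = 5
  i=1: min(5*2^1, 82) = 10
  i=2: min(5*2^2, 82) = 20
  i=3: min(5*2^3, 82) = 40
  i=4: min(5*2^4, 82) = 80
  i=5: min(5*2^5, 82) = 82
  i=6: min(5*2^6, 82) = 82
  i=7: min(5*2^7, 82) = 82
  i=8: min(5*2^8, 82) = 82
  i=9: min(5*2^9, 82) = 82
  i=10: min(5*2^10, 82) = 82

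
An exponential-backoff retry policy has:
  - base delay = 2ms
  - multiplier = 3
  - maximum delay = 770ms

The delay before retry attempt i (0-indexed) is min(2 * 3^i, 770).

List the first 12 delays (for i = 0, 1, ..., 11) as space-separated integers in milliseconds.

Answer: 2 6 18 54 162 486 770 770 770 770 770 770

Derivation:
Computing each delay:
  i=0: min(2*3^0, 770) = 2
  i=1: min(2*3^1, 770) = 6
  i=2: min(2*3^2, 770) = 18
  i=3: min(2*3^3, 770) = 54
  i=4: min(2*3^4, 770) = 162
  i=5: min(2*3^5, 770) = 486
  i=6: min(2*3^6, 770) = 770
  i=7: min(2*3^7, 770) = 770
  i=8: min(2*3^8, 770) = 770
  i=9: min(2*3^9, 770) = 770
  i=10: min(2*3^10, 770) = 770
  i=11: min(2*3^11, 770) = 770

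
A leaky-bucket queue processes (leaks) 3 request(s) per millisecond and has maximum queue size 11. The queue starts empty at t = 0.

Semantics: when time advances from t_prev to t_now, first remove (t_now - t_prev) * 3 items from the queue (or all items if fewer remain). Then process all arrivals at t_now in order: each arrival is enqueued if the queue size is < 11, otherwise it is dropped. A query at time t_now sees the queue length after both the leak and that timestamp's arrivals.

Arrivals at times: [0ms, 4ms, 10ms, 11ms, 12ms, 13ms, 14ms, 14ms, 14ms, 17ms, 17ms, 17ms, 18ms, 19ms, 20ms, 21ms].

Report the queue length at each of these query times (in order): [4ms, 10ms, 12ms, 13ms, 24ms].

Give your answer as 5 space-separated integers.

Answer: 1 1 1 1 0

Derivation:
Queue lengths at query times:
  query t=4ms: backlog = 1
  query t=10ms: backlog = 1
  query t=12ms: backlog = 1
  query t=13ms: backlog = 1
  query t=24ms: backlog = 0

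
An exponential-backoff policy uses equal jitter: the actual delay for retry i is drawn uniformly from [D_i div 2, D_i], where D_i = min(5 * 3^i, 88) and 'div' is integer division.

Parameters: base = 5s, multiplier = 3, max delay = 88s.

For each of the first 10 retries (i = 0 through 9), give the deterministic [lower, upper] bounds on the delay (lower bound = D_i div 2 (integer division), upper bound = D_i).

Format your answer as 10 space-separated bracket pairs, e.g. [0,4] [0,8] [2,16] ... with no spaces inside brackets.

Answer: [2,5] [7,15] [22,45] [44,88] [44,88] [44,88] [44,88] [44,88] [44,88] [44,88]

Derivation:
Computing bounds per retry:
  i=0: D_i=min(5*3^0,88)=5, bounds=[2,5]
  i=1: D_i=min(5*3^1,88)=15, bounds=[7,15]
  i=2: D_i=min(5*3^2,88)=45, bounds=[22,45]
  i=3: D_i=min(5*3^3,88)=88, bounds=[44,88]
  i=4: D_i=min(5*3^4,88)=88, bounds=[44,88]
  i=5: D_i=min(5*3^5,88)=88, bounds=[44,88]
  i=6: D_i=min(5*3^6,88)=88, bounds=[44,88]
  i=7: D_i=min(5*3^7,88)=88, bounds=[44,88]
  i=8: D_i=min(5*3^8,88)=88, bounds=[44,88]
  i=9: D_i=min(5*3^9,88)=88, bounds=[44,88]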